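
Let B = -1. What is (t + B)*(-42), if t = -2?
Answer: 126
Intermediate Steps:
(t + B)*(-42) = (-2 - 1)*(-42) = -3*(-42) = 126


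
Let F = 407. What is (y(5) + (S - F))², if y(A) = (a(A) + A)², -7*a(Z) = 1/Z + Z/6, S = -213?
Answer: 691881424642321/1944810000 ≈ 3.5576e+5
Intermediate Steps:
a(Z) = -1/(7*Z) - Z/42 (a(Z) = -(1/Z + Z/6)/7 = -1/(7*Z) - Z/42)
y(A) = (A + (-6 - A²)/(42*A))² (y(A) = ((-6 - A²)/(42*A) + A)² = (A + (-6 - A²)/(42*A))²)
(y(5) + (S - F))² = ((1/1764)*(-6 + 41*5²)²/5² + (-213 - 1*407))² = ((1/1764)*(1/25)*(-6 + 41*25)² + (-213 - 407))² = ((1/1764)*(1/25)*(-6 + 1025)² - 620)² = ((1/1764)*(1/25)*1019² - 620)² = ((1/1764)*(1/25)*1038361 - 620)² = (1038361/44100 - 620)² = (-26303639/44100)² = 691881424642321/1944810000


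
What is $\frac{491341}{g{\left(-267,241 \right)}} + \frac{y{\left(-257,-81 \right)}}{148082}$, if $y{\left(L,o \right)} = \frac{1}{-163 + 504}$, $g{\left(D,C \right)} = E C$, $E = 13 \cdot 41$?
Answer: $\frac{24810736593495}{6486357806786} \approx 3.8251$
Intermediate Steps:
$E = 533$
$g{\left(D,C \right)} = 533 C$
$y{\left(L,o \right)} = \frac{1}{341}$
$\frac{491341}{g{\left(-267,241 \right)}} + \frac{y{\left(-257,-81 \right)}}{148082} = \frac{491341}{533 \cdot 241} + \frac{1}{341 \cdot 148082} = \frac{491341}{128453} + \frac{1}{341} \cdot \frac{1}{148082} = 491341 \cdot \frac{1}{128453} + \frac{1}{50495962} = \frac{491341}{128453} + \frac{1}{50495962} = \frac{24810736593495}{6486357806786}$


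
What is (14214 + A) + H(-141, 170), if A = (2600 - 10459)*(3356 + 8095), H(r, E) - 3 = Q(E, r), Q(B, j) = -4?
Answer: -89979196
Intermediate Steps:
H(r, E) = -1 (H(r, E) = 3 - 4 = -1)
A = -89993409 (A = -7859*11451 = -89993409)
(14214 + A) + H(-141, 170) = (14214 - 89993409) - 1 = -89979195 - 1 = -89979196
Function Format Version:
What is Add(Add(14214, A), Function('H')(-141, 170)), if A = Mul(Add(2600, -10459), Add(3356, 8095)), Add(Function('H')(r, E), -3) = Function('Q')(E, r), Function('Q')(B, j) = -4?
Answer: -89979196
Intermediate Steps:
Function('H')(r, E) = -1 (Function('H')(r, E) = Add(3, -4) = -1)
A = -89993409 (A = Mul(-7859, 11451) = -89993409)
Add(Add(14214, A), Function('H')(-141, 170)) = Add(Add(14214, -89993409), -1) = Add(-89979195, -1) = -89979196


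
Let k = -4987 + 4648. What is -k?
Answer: 339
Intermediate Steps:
k = -339
-k = -1*(-339) = 339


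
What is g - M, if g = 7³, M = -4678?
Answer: 5021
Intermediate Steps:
g = 343
g - M = 343 - 1*(-4678) = 343 + 4678 = 5021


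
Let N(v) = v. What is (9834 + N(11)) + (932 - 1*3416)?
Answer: 7361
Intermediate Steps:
(9834 + N(11)) + (932 - 1*3416) = (9834 + 11) + (932 - 1*3416) = 9845 + (932 - 3416) = 9845 - 2484 = 7361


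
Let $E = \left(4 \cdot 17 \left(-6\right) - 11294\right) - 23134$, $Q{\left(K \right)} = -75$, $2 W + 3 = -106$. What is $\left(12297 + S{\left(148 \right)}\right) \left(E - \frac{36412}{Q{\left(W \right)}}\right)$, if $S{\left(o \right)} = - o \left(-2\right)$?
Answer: $- \frac{32443194784}{75} \approx -4.3258 \cdot 10^{8}$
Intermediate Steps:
$W = - \frac{109}{2}$ ($W = - \frac{3}{2} + \frac{1}{2} \left(-106\right) = - \frac{3}{2} - 53 = - \frac{109}{2} \approx -54.5$)
$S{\left(o \right)} = 2 o$
$E = -34836$ ($E = \left(68 \left(-6\right) - 11294\right) - 23134 = \left(-408 - 11294\right) - 23134 = -11702 - 23134 = -34836$)
$\left(12297 + S{\left(148 \right)}\right) \left(E - \frac{36412}{Q{\left(W \right)}}\right) = \left(12297 + 2 \cdot 148\right) \left(-34836 - \frac{36412}{-75}\right) = \left(12297 + 296\right) \left(-34836 - - \frac{36412}{75}\right) = 12593 \left(-34836 + \frac{36412}{75}\right) = 12593 \left(- \frac{2576288}{75}\right) = - \frac{32443194784}{75}$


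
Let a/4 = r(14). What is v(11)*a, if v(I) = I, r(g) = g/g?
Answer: 44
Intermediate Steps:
r(g) = 1
a = 4 (a = 4*1 = 4)
v(11)*a = 11*4 = 44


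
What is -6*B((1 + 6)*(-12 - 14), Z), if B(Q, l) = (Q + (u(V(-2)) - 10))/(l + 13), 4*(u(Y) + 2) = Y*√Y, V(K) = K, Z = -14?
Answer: -1164 - 3*I*√2 ≈ -1164.0 - 4.2426*I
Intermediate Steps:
u(Y) = -2 + Y^(3/2)/4 (u(Y) = -2 + (Y*√Y)/4 = -2 + Y^(3/2)/4)
B(Q, l) = (-12 + Q - I*√2/2)/(13 + l) (B(Q, l) = (Q + ((-2 + (-2)^(3/2)/4) - 10))/(l + 13) = (Q + ((-2 + (-2*I*√2)/4) - 10))/(13 + l) = (Q + ((-2 - I*√2/2) - 10))/(13 + l) = (Q + (-12 - I*√2/2))/(13 + l) = (-12 + Q - I*√2/2)/(13 + l))
-6*B((1 + 6)*(-12 - 14), Z) = -6*(-12 + (1 + 6)*(-12 - 14) - I*√2/2)/(13 - 14) = -6*(-12 + 7*(-26) - I*√2/2)/(-1) = -(-6)*(-12 - 182 - I*√2/2) = -(-6)*(-194 - I*√2/2) = -6*(194 + I*√2/2) = -1164 - 3*I*√2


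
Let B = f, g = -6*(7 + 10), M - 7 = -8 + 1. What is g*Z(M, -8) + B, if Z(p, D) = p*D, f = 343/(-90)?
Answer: -343/90 ≈ -3.8111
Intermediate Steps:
M = 0 (M = 7 + (-8 + 1) = 7 - 7 = 0)
g = -102 (g = -6*17 = -102)
f = -343/90 (f = 343*(-1/90) = -343/90 ≈ -3.8111)
Z(p, D) = D*p
B = -343/90 ≈ -3.8111
g*Z(M, -8) + B = -(-816)*0 - 343/90 = -102*0 - 343/90 = 0 - 343/90 = -343/90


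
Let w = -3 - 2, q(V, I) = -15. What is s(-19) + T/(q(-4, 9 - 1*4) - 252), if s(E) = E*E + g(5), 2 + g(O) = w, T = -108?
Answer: 31542/89 ≈ 354.40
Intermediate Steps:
w = -5
g(O) = -7 (g(O) = -2 - 5 = -7)
s(E) = -7 + E**2 (s(E) = E*E - 7 = E**2 - 7 = -7 + E**2)
s(-19) + T/(q(-4, 9 - 1*4) - 252) = (-7 + (-19)**2) - 108/(-15 - 252) = (-7 + 361) - 108/(-267) = 354 - 1/267*(-108) = 354 + 36/89 = 31542/89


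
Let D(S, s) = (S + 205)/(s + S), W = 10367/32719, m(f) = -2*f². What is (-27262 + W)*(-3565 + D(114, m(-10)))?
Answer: 273755158650999/2813834 ≈ 9.7289e+7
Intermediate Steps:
W = 10367/32719 (W = 10367*(1/32719) = 10367/32719 ≈ 0.31685)
D(S, s) = (205 + S)/(S + s)
(-27262 + W)*(-3565 + D(114, m(-10))) = (-27262 + 10367/32719)*(-3565 + (205 + 114)/(114 - 2*(-10)²)) = -891975011*(-3565 + 319/(114 - 2*100))/32719 = -891975011*(-3565 + 319/(114 - 200))/32719 = -891975011*(-3565 + 319/(-86))/32719 = -891975011*(-3565 - 1/86*319)/32719 = -891975011*(-3565 - 319/86)/32719 = -891975011/32719*(-306909/86) = 273755158650999/2813834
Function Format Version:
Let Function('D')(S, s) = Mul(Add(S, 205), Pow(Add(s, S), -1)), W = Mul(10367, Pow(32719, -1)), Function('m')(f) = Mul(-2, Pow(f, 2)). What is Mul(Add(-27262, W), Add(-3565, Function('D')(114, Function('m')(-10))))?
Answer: Rational(273755158650999, 2813834) ≈ 9.7289e+7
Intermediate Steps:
W = Rational(10367, 32719) (W = Mul(10367, Rational(1, 32719)) = Rational(10367, 32719) ≈ 0.31685)
Function('D')(S, s) = Mul(Pow(Add(S, s), -1), Add(205, S)) (Function('D')(S, s) = Mul(Add(205, S), Pow(Add(S, s), -1)) = Mul(Pow(Add(S, s), -1), Add(205, S)))
Mul(Add(-27262, W), Add(-3565, Function('D')(114, Function('m')(-10)))) = Mul(Add(-27262, Rational(10367, 32719)), Add(-3565, Mul(Pow(Add(114, Mul(-2, Pow(-10, 2))), -1), Add(205, 114)))) = Mul(Rational(-891975011, 32719), Add(-3565, Mul(Pow(Add(114, Mul(-2, 100)), -1), 319))) = Mul(Rational(-891975011, 32719), Add(-3565, Mul(Pow(Add(114, -200), -1), 319))) = Mul(Rational(-891975011, 32719), Add(-3565, Mul(Pow(-86, -1), 319))) = Mul(Rational(-891975011, 32719), Add(-3565, Mul(Rational(-1, 86), 319))) = Mul(Rational(-891975011, 32719), Add(-3565, Rational(-319, 86))) = Mul(Rational(-891975011, 32719), Rational(-306909, 86)) = Rational(273755158650999, 2813834)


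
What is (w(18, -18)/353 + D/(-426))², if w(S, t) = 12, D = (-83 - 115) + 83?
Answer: 2089129849/22613542884 ≈ 0.092384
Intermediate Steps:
D = -115 (D = -198 + 83 = -115)
(w(18, -18)/353 + D/(-426))² = (12/353 - 115/(-426))² = (12*(1/353) - 115*(-1/426))² = (12/353 + 115/426)² = (45707/150378)² = 2089129849/22613542884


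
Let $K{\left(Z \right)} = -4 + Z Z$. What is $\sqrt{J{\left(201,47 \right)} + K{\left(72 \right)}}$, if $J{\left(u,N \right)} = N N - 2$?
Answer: $\sqrt{7387} \approx 85.948$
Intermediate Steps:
$K{\left(Z \right)} = -4 + Z^{2}$
$J{\left(u,N \right)} = -2 + N^{2}$ ($J{\left(u,N \right)} = N^{2} - 2 = -2 + N^{2}$)
$\sqrt{J{\left(201,47 \right)} + K{\left(72 \right)}} = \sqrt{\left(-2 + 47^{2}\right) - \left(4 - 72^{2}\right)} = \sqrt{\left(-2 + 2209\right) + \left(-4 + 5184\right)} = \sqrt{2207 + 5180} = \sqrt{7387}$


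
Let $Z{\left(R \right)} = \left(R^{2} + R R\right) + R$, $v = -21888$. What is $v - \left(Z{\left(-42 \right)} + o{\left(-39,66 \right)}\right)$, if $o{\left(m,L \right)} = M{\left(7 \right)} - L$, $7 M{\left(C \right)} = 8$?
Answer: $- \frac{177164}{7} \approx -25309.0$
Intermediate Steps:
$M{\left(C \right)} = \frac{8}{7}$ ($M{\left(C \right)} = \frac{1}{7} \cdot 8 = \frac{8}{7}$)
$o{\left(m,L \right)} = \frac{8}{7} - L$
$Z{\left(R \right)} = R + 2 R^{2}$ ($Z{\left(R \right)} = \left(R^{2} + R^{2}\right) + R = 2 R^{2} + R = R + 2 R^{2}$)
$v - \left(Z{\left(-42 \right)} + o{\left(-39,66 \right)}\right) = -21888 - \left(- 42 \left(1 + 2 \left(-42\right)\right) + \left(\frac{8}{7} - 66\right)\right) = -21888 - \left(- 42 \left(1 - 84\right) + \left(\frac{8}{7} - 66\right)\right) = -21888 - \left(\left(-42\right) \left(-83\right) - \frac{454}{7}\right) = -21888 - \left(3486 - \frac{454}{7}\right) = -21888 - \frac{23948}{7} = - \frac{177164}{7}$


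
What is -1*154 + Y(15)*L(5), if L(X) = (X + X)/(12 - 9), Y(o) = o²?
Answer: 596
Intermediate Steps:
L(X) = 2*X/3 (L(X) = (2*X)/3 = (2*X)*(⅓) = 2*X/3)
-1*154 + Y(15)*L(5) = -1*154 + 15²*((⅔)*5) = -154 + 225*(10/3) = -154 + 750 = 596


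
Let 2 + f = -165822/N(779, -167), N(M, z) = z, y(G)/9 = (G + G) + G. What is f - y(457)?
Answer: -1895125/167 ≈ -11348.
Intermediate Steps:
y(G) = 27*G (y(G) = 9*((G + G) + G) = 9*(2*G + G) = 9*(3*G) = 27*G)
f = 165488/167 (f = -2 - 165822/(-167) = -2 - 165822*(-1/167) = -2 + 165822/167 = 165488/167 ≈ 990.95)
f - y(457) = 165488/167 - 27*457 = 165488/167 - 1*12339 = 165488/167 - 12339 = -1895125/167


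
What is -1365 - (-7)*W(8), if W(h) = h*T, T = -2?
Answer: -1477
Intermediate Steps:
W(h) = -2*h (W(h) = h*(-2) = -2*h)
-1365 - (-7)*W(8) = -1365 - (-7)*(-2*8) = -1365 - (-7)*(-16) = -1365 - 1*112 = -1365 - 112 = -1477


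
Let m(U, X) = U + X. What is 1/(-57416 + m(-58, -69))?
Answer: -1/57543 ≈ -1.7378e-5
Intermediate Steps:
1/(-57416 + m(-58, -69)) = 1/(-57416 + (-58 - 69)) = 1/(-57416 - 127) = 1/(-57543) = -1/57543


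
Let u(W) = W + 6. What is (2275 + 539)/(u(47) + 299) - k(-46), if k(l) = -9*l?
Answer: -71457/176 ≈ -406.01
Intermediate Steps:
u(W) = 6 + W
(2275 + 539)/(u(47) + 299) - k(-46) = (2275 + 539)/((6 + 47) + 299) - (-9)*(-46) = 2814/(53 + 299) - 1*414 = 2814/352 - 414 = 2814*(1/352) - 414 = 1407/176 - 414 = -71457/176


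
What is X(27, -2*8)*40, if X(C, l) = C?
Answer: 1080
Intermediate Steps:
X(27, -2*8)*40 = 27*40 = 1080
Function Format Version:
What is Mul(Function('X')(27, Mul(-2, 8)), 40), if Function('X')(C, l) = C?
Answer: 1080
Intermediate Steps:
Mul(Function('X')(27, Mul(-2, 8)), 40) = Mul(27, 40) = 1080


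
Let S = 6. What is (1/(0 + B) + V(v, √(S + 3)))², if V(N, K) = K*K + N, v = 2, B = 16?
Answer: 31329/256 ≈ 122.38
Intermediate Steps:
V(N, K) = N + K² (V(N, K) = K² + N = N + K²)
(1/(0 + B) + V(v, √(S + 3)))² = (1/(0 + 16) + (2 + (√(6 + 3))²))² = (1/16 + (2 + (√9)²))² = (1/16 + (2 + 3²))² = (1/16 + (2 + 9))² = (1/16 + 11)² = (177/16)² = 31329/256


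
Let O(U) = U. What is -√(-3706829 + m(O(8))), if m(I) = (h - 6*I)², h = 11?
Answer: -2*I*√926365 ≈ -1925.0*I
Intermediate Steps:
m(I) = (11 - 6*I)²
-√(-3706829 + m(O(8))) = -√(-3706829 + (-11 + 6*8)²) = -√(-3706829 + (-11 + 48)²) = -√(-3706829 + 37²) = -√(-3706829 + 1369) = -√(-3705460) = -2*I*√926365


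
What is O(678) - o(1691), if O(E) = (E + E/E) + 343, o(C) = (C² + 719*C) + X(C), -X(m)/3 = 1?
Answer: -4074285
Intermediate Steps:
X(m) = -3 (X(m) = -3*1 = -3)
o(C) = -3 + C² + 719*C (o(C) = (C² + 719*C) - 3 = -3 + C² + 719*C)
O(E) = 344 + E (O(E) = (E + 1) + 343 = (1 + E) + 343 = 344 + E)
O(678) - o(1691) = (344 + 678) - (-3 + 1691² + 719*1691) = 1022 - (-3 + 2859481 + 1215829) = 1022 - 1*4075307 = 1022 - 4075307 = -4074285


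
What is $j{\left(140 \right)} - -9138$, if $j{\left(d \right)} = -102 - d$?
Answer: $8896$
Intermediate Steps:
$j{\left(140 \right)} - -9138 = \left(-102 - 140\right) - -9138 = \left(-102 - 140\right) + 9138 = -242 + 9138 = 8896$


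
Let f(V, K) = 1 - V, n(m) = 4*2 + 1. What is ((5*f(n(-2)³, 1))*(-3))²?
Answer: 119246400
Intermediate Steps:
n(m) = 9 (n(m) = 8 + 1 = 9)
((5*f(n(-2)³, 1))*(-3))² = ((5*(1 - 1*9³))*(-3))² = ((5*(1 - 1*729))*(-3))² = ((5*(1 - 729))*(-3))² = ((5*(-728))*(-3))² = (-3640*(-3))² = 10920² = 119246400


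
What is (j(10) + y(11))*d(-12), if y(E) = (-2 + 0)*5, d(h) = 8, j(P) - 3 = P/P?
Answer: -48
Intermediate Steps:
j(P) = 4 (j(P) = 3 + P/P = 3 + 1 = 4)
y(E) = -10 (y(E) = -2*5 = -10)
(j(10) + y(11))*d(-12) = (4 - 10)*8 = -6*8 = -48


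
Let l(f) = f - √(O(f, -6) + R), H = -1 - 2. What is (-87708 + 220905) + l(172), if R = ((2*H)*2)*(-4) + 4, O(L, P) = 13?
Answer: 133369 - √65 ≈ 1.3336e+5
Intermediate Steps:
H = -3
R = 52 (R = ((2*(-3))*2)*(-4) + 4 = -6*2*(-4) + 4 = -12*(-4) + 4 = 48 + 4 = 52)
l(f) = f - √65 (l(f) = f - √(13 + 52) = f - √65)
(-87708 + 220905) + l(172) = (-87708 + 220905) + (172 - √65) = 133197 + (172 - √65) = 133369 - √65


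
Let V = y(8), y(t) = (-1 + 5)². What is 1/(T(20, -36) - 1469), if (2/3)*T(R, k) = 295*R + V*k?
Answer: 1/6517 ≈ 0.00015344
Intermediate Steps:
y(t) = 16 (y(t) = 4² = 16)
V = 16
T(R, k) = 24*k + 885*R/2 (T(R, k) = 3*(295*R + 16*k)/2 = 3*(16*k + 295*R)/2 = 24*k + 885*R/2)
1/(T(20, -36) - 1469) = 1/((24*(-36) + (885/2)*20) - 1469) = 1/((-864 + 8850) - 1469) = 1/(7986 - 1469) = 1/6517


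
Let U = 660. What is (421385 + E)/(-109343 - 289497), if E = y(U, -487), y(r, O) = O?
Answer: -210449/199420 ≈ -1.0553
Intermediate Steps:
E = -487
(421385 + E)/(-109343 - 289497) = (421385 - 487)/(-109343 - 289497) = 420898/(-398840) = 420898*(-1/398840) = -210449/199420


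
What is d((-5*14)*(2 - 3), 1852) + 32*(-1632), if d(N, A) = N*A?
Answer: 77416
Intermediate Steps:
d(N, A) = A*N
d((-5*14)*(2 - 3), 1852) + 32*(-1632) = 1852*((-5*14)*(2 - 3)) + 32*(-1632) = 1852*(-70*(-1)) - 52224 = 1852*70 - 52224 = 129640 - 52224 = 77416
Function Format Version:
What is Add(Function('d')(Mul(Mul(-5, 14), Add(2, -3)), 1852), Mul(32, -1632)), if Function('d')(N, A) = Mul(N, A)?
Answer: 77416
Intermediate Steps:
Function('d')(N, A) = Mul(A, N)
Add(Function('d')(Mul(Mul(-5, 14), Add(2, -3)), 1852), Mul(32, -1632)) = Add(Mul(1852, Mul(Mul(-5, 14), Add(2, -3))), Mul(32, -1632)) = Add(Mul(1852, Mul(-70, -1)), -52224) = Add(Mul(1852, 70), -52224) = Add(129640, -52224) = 77416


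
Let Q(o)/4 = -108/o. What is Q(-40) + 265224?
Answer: 1326174/5 ≈ 2.6524e+5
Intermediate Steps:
Q(o) = -432/o (Q(o) = 4*(-108/o) = -432/o)
Q(-40) + 265224 = -432/(-40) + 265224 = -432*(-1/40) + 265224 = 54/5 + 265224 = 1326174/5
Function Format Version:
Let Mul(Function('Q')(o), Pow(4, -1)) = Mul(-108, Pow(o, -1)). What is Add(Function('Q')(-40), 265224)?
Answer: Rational(1326174, 5) ≈ 2.6524e+5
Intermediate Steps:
Function('Q')(o) = Mul(-432, Pow(o, -1)) (Function('Q')(o) = Mul(4, Mul(-108, Pow(o, -1))) = Mul(-432, Pow(o, -1)))
Add(Function('Q')(-40), 265224) = Add(Mul(-432, Pow(-40, -1)), 265224) = Add(Mul(-432, Rational(-1, 40)), 265224) = Add(Rational(54, 5), 265224) = Rational(1326174, 5)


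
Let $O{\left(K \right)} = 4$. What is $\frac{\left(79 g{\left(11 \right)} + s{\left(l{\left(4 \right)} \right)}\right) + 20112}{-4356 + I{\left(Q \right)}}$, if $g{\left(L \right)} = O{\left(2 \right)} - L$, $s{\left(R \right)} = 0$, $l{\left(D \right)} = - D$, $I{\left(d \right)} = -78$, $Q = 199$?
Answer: $- \frac{19559}{4434} \approx -4.4111$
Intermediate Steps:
$g{\left(L \right)} = 4 - L$
$\frac{\left(79 g{\left(11 \right)} + s{\left(l{\left(4 \right)} \right)}\right) + 20112}{-4356 + I{\left(Q \right)}} = \frac{\left(79 \left(4 - 11\right) + 0\right) + 20112}{-4356 - 78} = \frac{\left(79 \left(4 - 11\right) + 0\right) + 20112}{-4434} = \left(\left(79 \left(-7\right) + 0\right) + 20112\right) \left(- \frac{1}{4434}\right) = \left(\left(-553 + 0\right) + 20112\right) \left(- \frac{1}{4434}\right) = \left(-553 + 20112\right) \left(- \frac{1}{4434}\right) = 19559 \left(- \frac{1}{4434}\right) = - \frac{19559}{4434}$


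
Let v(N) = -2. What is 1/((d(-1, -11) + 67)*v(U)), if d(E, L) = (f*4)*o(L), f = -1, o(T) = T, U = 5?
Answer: -1/222 ≈ -0.0045045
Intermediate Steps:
d(E, L) = -4*L (d(E, L) = (-1*4)*L = -4*L)
1/((d(-1, -11) + 67)*v(U)) = 1/((-4*(-11) + 67)*(-2)) = 1/((44 + 67)*(-2)) = 1/(111*(-2)) = 1/(-222) = -1/222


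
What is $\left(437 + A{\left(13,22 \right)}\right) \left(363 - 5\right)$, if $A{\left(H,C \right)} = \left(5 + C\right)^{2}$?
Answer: $417428$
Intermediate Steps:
$\left(437 + A{\left(13,22 \right)}\right) \left(363 - 5\right) = \left(437 + \left(5 + 22\right)^{2}\right) \left(363 - 5\right) = \left(437 + 27^{2}\right) 358 = \left(437 + 729\right) 358 = 1166 \cdot 358 = 417428$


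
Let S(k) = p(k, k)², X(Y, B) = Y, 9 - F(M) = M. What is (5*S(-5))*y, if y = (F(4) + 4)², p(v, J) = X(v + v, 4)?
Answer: 40500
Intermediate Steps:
F(M) = 9 - M
p(v, J) = 2*v (p(v, J) = v + v = 2*v)
y = 81 (y = ((9 - 1*4) + 4)² = ((9 - 4) + 4)² = (5 + 4)² = 9² = 81)
S(k) = 4*k² (S(k) = (2*k)² = 4*k²)
(5*S(-5))*y = (5*(4*(-5)²))*81 = (5*(4*25))*81 = (5*100)*81 = 500*81 = 40500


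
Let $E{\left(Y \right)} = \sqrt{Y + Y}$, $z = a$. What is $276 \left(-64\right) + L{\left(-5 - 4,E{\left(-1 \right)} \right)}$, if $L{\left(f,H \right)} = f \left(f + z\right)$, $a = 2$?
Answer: $-17601$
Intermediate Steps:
$z = 2$
$E{\left(Y \right)} = \sqrt{2} \sqrt{Y}$ ($E{\left(Y \right)} = \sqrt{2 Y} = \sqrt{2} \sqrt{Y}$)
$L{\left(f,H \right)} = f \left(2 + f\right)$ ($L{\left(f,H \right)} = f \left(f + 2\right) = f \left(2 + f\right)$)
$276 \left(-64\right) + L{\left(-5 - 4,E{\left(-1 \right)} \right)} = 276 \left(-64\right) + \left(-5 - 4\right) \left(2 - 9\right) = -17664 + \left(-5 - 4\right) \left(2 - 9\right) = -17664 - 9 \left(2 - 9\right) = -17664 - -63 = -17664 + 63 = -17601$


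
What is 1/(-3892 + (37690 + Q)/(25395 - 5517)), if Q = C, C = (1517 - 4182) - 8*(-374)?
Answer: -19878/77327159 ≈ -0.00025706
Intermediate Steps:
C = 327 (C = -2665 + 2992 = 327)
Q = 327
1/(-3892 + (37690 + Q)/(25395 - 5517)) = 1/(-3892 + (37690 + 327)/(25395 - 5517)) = 1/(-3892 + 38017/19878) = 1/(-77327159/19878) = -19878/77327159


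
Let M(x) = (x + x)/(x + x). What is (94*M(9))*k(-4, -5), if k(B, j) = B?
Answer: -376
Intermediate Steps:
M(x) = 1 (M(x) = (2*x)/((2*x)) = (2*x)*(1/(2*x)) = 1)
(94*M(9))*k(-4, -5) = (94*1)*(-4) = 94*(-4) = -376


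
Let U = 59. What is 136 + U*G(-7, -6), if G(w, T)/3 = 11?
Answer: 2083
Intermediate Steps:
G(w, T) = 33 (G(w, T) = 3*11 = 33)
136 + U*G(-7, -6) = 136 + 59*33 = 136 + 1947 = 2083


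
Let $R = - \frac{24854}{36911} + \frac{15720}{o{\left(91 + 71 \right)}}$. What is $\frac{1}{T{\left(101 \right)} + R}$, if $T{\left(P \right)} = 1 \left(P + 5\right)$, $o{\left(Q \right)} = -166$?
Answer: $\frac{3063613}{32559636} \approx 0.094092$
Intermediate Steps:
$T{\left(P \right)} = 5 + P$ ($T{\left(P \right)} = 1 \left(5 + P\right) = 5 + P$)
$R = - \frac{292183342}{3063613}$ ($R = - \frac{24854}{36911} + \frac{15720}{-166} = \left(-24854\right) \frac{1}{36911} + 15720 \left(- \frac{1}{166}\right) = - \frac{24854}{36911} - \frac{7860}{83} = - \frac{292183342}{3063613} \approx -95.372$)
$\frac{1}{T{\left(101 \right)} + R} = \frac{1}{\left(5 + 101\right) - \frac{292183342}{3063613}} = \frac{1}{106 - \frac{292183342}{3063613}} = \frac{1}{\frac{32559636}{3063613}} = \frac{3063613}{32559636}$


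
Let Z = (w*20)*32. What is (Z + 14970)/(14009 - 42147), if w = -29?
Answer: 1795/14069 ≈ 0.12759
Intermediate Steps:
Z = -18560 (Z = -29*20*32 = -580*32 = -18560)
(Z + 14970)/(14009 - 42147) = (-18560 + 14970)/(14009 - 42147) = -3590/(-28138) = -3590*(-1/28138) = 1795/14069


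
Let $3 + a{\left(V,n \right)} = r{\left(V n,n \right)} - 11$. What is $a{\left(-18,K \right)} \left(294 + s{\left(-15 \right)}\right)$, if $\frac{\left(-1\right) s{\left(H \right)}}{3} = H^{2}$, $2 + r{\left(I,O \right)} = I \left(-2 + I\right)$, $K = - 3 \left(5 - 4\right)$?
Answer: $-1063752$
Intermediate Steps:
$K = -3$ ($K = \left(-3\right) 1 = -3$)
$r{\left(I,O \right)} = -2 + I \left(-2 + I\right)$
$a{\left(V,n \right)} = -16 + V^{2} n^{2} - 2 V n$ ($a{\left(V,n \right)} = -3 - \left(13 - V^{2} n^{2} + 2 V n\right) = -16 + V^{2} n^{2} - 2 V n$)
$s{\left(H \right)} = - 3 H^{2}$
$a{\left(-18,K \right)} \left(294 + s{\left(-15 \right)}\right) = \left(-16 + \left(-18\right)^{2} \left(-3\right)^{2} - \left(-36\right) \left(-3\right)\right) \left(294 - 3 \left(-15\right)^{2}\right) = \left(-16 + 324 \cdot 9 - 108\right) \left(294 - 675\right) = \left(-16 + 2916 - 108\right) \left(294 - 675\right) = 2792 \left(-381\right) = -1063752$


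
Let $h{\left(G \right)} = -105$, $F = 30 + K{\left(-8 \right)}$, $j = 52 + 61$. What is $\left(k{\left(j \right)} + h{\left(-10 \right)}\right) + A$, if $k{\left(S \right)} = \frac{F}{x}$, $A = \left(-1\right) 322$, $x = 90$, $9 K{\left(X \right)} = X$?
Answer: $- \frac{172804}{405} \approx -426.68$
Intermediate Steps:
$K{\left(X \right)} = \frac{X}{9}$
$j = 113$
$A = -322$
$F = \frac{262}{9}$ ($F = 30 + \frac{1}{9} \left(-8\right) = 30 - \frac{8}{9} = \frac{262}{9} \approx 29.111$)
$k{\left(S \right)} = \frac{131}{405}$ ($k{\left(S \right)} = \frac{262}{9 \cdot 90} = \frac{262}{9} \cdot \frac{1}{90} = \frac{131}{405}$)
$\left(k{\left(j \right)} + h{\left(-10 \right)}\right) + A = \left(\frac{131}{405} - 105\right) - 322 = - \frac{42394}{405} - 322 = - \frac{172804}{405}$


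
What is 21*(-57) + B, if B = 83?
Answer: -1114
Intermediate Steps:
21*(-57) + B = 21*(-57) + 83 = -1197 + 83 = -1114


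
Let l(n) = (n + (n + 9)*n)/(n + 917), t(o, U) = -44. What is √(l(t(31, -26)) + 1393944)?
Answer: 28*√150562139/291 ≈ 1180.7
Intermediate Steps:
l(n) = (n + n*(9 + n))/(917 + n) (l(n) = (n + (9 + n)*n)/(917 + n) = (n + n*(9 + n))/(917 + n))
√(l(t(31, -26)) + 1393944) = √(-44*(10 - 44)/(917 - 44) + 1393944) = √(-44*(-34)/873 + 1393944) = √(-44*1/873*(-34) + 1393944) = √(1496/873 + 1393944) = √(1216914608/873) = 28*√150562139/291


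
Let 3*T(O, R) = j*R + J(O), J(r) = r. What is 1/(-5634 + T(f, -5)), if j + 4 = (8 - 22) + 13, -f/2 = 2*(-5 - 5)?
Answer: -3/16837 ≈ -0.00017818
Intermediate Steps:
f = 40 (f = -4*(-5 - 5) = -4*(-10) = -2*(-20) = 40)
j = -5 (j = -4 + ((8 - 22) + 13) = -4 + (-14 + 13) = -4 - 1 = -5)
T(O, R) = -5*R/3 + O/3 (T(O, R) = (-5*R + O)/3 = (O - 5*R)/3 = -5*R/3 + O/3)
1/(-5634 + T(f, -5)) = 1/(-5634 + (-5/3*(-5) + (⅓)*40)) = 1/(-5634 + (25/3 + 40/3)) = 1/(-5634 + 65/3) = 1/(-16837/3) = -3/16837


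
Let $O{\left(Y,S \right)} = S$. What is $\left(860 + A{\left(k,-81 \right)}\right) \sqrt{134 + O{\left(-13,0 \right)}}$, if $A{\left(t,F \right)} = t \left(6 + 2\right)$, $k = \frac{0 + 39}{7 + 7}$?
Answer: $\frac{6176 \sqrt{134}}{7} \approx 10213.0$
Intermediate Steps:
$k = \frac{39}{14} \approx 2.7857$
$A{\left(t,F \right)} = 8 t$ ($A{\left(t,F \right)} = t 8 = 8 t$)
$\left(860 + A{\left(k,-81 \right)}\right) \sqrt{134 + O{\left(-13,0 \right)}} = \left(860 + 8 \cdot \frac{39}{14}\right) \sqrt{134 + 0} = \left(860 + \frac{156}{7}\right) \sqrt{134} = \frac{6176 \sqrt{134}}{7}$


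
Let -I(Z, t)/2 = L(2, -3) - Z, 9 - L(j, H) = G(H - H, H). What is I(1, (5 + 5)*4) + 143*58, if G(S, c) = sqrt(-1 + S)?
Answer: 8278 + 2*I ≈ 8278.0 + 2.0*I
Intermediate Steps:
L(j, H) = 9 - I (L(j, H) = 9 - sqrt(-1 + (H - H)) = 9 - sqrt(-1 + 0) = 9 - sqrt(-1) = 9 - I)
I(Z, t) = -18 + 2*I + 2*Z (I(Z, t) = -2*((9 - I) - Z) = -2*(9 - I - Z) = -18 + 2*I + 2*Z)
I(1, (5 + 5)*4) + 143*58 = (-18 + 2*I + 2*1) + 143*58 = (-18 + 2*I + 2) + 8294 = (-16 + 2*I) + 8294 = 8278 + 2*I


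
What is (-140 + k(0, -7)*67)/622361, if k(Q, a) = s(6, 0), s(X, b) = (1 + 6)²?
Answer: 3143/622361 ≈ 0.0050501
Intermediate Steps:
s(X, b) = 49 (s(X, b) = 7² = 49)
k(Q, a) = 49
(-140 + k(0, -7)*67)/622361 = (-140 + 49*67)/622361 = (-140 + 3283)*(1/622361) = 3143*(1/622361) = 3143/622361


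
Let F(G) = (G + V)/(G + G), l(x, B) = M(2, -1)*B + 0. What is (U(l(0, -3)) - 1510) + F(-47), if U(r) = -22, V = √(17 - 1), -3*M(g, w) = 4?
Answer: -143965/94 ≈ -1531.5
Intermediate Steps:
M(g, w) = -4/3 (M(g, w) = -⅓*4 = -4/3)
V = 4 (V = √16 = 4)
l(x, B) = -4*B/3 (l(x, B) = -4*B/3 + 0 = -4*B/3)
F(G) = (4 + G)/(2*G) (F(G) = (G + 4)/(G + G) = (4 + G)/((2*G)) = (4 + G)*(1/(2*G)) = (4 + G)/(2*G))
(U(l(0, -3)) - 1510) + F(-47) = (-22 - 1510) + (½)*(4 - 47)/(-47) = -1532 + (½)*(-1/47)*(-43) = -1532 + 43/94 = -143965/94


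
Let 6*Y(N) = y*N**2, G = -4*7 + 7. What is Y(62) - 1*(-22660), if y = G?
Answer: 9206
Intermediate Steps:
G = -21 (G = -28 + 7 = -21)
y = -21
Y(N) = -7*N**2/2 (Y(N) = (-21*N**2)/6 = -7*N**2/2)
Y(62) - 1*(-22660) = -7/2*62**2 - 1*(-22660) = -7/2*3844 + 22660 = -13454 + 22660 = 9206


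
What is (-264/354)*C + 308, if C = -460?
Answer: 38412/59 ≈ 651.05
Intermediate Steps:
(-264/354)*C + 308 = -264/354*(-460) + 308 = -264*1/354*(-460) + 308 = -44/59*(-460) + 308 = 20240/59 + 308 = 38412/59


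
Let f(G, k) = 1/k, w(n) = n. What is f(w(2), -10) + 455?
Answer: 4549/10 ≈ 454.90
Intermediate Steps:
f(w(2), -10) + 455 = 1/(-10) + 455 = -⅒ + 455 = 4549/10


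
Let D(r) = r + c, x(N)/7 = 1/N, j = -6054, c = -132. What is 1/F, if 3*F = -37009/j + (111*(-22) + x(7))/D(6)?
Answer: 190701/1620079 ≈ 0.11771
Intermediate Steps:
x(N) = 7/N
D(r) = -132 + r (D(r) = r - 132 = -132 + r)
F = 1620079/190701 (F = (-37009/(-6054) + (111*(-22) + 7/7)/(-132 + 6))/3 = (-37009*(-1/6054) + (-2442 + 7*(1/7))/(-126))/3 = (37009/6054 + (-2442 + 1)*(-1/126))/3 = (37009/6054 - 2441*(-1/126))/3 = (37009/6054 + 2441/126)/3 = (1/3)*(1620079/63567) = 1620079/190701 ≈ 8.4954)
1/F = 1/(1620079/190701) = 190701/1620079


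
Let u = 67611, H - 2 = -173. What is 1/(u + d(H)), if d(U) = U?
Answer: 1/67440 ≈ 1.4828e-5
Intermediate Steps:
H = -171 (H = 2 - 173 = -171)
1/(u + d(H)) = 1/(67611 - 171) = 1/67440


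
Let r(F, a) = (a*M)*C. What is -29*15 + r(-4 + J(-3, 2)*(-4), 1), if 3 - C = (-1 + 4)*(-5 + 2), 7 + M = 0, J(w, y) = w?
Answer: -519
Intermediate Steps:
M = -7 (M = -7 + 0 = -7)
C = 12 (C = 3 - (-1 + 4)*(-5 + 2) = 3 - 3*(-3) = 3 - 1*(-9) = 3 + 9 = 12)
r(F, a) = -84*a (r(F, a) = (a*(-7))*12 = -7*a*12 = -84*a)
-29*15 + r(-4 + J(-3, 2)*(-4), 1) = -29*15 - 84*1 = -435 - 84 = -519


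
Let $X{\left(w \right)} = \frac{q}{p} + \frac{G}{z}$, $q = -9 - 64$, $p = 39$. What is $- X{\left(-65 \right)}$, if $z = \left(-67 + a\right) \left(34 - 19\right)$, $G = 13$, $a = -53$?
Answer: $\frac{43969}{23400} \approx 1.879$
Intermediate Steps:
$z = -1800$ ($z = \left(-67 - 53\right) \left(34 - 19\right) = \left(-120\right) 15 = -1800$)
$q = -73$ ($q = -9 - 64 = -73$)
$X{\left(w \right)} = - \frac{43969}{23400}$ ($X{\left(w \right)} = - \frac{73}{39} + \frac{13}{-1800} = \left(-73\right) \frac{1}{39} + 13 \left(- \frac{1}{1800}\right) = - \frac{73}{39} - \frac{13}{1800} = - \frac{43969}{23400}$)
$- X{\left(-65 \right)} = \left(-1\right) \left(- \frac{43969}{23400}\right) = \frac{43969}{23400}$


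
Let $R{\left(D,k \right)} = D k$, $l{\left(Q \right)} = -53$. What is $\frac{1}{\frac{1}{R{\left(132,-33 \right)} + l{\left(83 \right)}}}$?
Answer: $-4409$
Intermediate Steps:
$\frac{1}{\frac{1}{R{\left(132,-33 \right)} + l{\left(83 \right)}}} = \frac{1}{\frac{1}{132 \left(-33\right) - 53}} = \frac{1}{\frac{1}{-4356 - 53}} = \frac{1}{\frac{1}{-4409}} = \frac{1}{- \frac{1}{4409}} = -4409$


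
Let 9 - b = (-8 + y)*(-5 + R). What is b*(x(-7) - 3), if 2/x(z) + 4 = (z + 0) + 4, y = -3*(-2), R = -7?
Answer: 345/7 ≈ 49.286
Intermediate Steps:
y = 6
x(z) = 2/z (x(z) = 2/(-4 + ((z + 0) + 4)) = 2/(-4 + (z + 4)) = 2/(-4 + (4 + z)) = 2/z)
b = -15 (b = 9 - (-8 + 6)*(-5 - 7) = 9 - (-2)*(-12) = 9 - 1*24 = 9 - 24 = -15)
b*(x(-7) - 3) = -15*(2/(-7) - 3) = -15*(2*(-⅐) - 3) = -15*(-2/7 - 3) = -15*(-23/7) = 345/7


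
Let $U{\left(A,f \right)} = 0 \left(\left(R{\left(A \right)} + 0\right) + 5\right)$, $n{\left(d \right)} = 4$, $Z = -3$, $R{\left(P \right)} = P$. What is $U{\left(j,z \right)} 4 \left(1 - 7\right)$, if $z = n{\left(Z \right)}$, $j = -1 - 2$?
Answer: $0$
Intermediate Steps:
$j = -3$ ($j = -1 - 2 = -3$)
$z = 4$
$U{\left(A,f \right)} = 0$ ($U{\left(A,f \right)} = 0 \left(\left(A + 0\right) + 5\right) = 0 \left(A + 5\right) = 0 \left(5 + A\right) = 0$)
$U{\left(j,z \right)} 4 \left(1 - 7\right) = 0 \cdot 4 \left(1 - 7\right) = 0 \left(-6\right) = 0$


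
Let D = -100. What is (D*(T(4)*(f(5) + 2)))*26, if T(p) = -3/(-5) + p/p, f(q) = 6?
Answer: -33280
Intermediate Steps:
T(p) = 8/5 (T(p) = -3*(-1/5) + 1 = 3/5 + 1 = 8/5)
(D*(T(4)*(f(5) + 2)))*26 = -160*(6 + 2)*26 = -160*8*26 = -100*64/5*26 = -1280*26 = -33280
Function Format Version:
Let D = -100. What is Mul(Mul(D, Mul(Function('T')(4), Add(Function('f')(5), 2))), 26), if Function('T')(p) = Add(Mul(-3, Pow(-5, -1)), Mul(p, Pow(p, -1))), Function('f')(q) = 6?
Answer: -33280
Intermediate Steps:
Function('T')(p) = Rational(8, 5) (Function('T')(p) = Add(Mul(-3, Rational(-1, 5)), 1) = Add(Rational(3, 5), 1) = Rational(8, 5))
Mul(Mul(D, Mul(Function('T')(4), Add(Function('f')(5), 2))), 26) = Mul(Mul(-100, Mul(Rational(8, 5), Add(6, 2))), 26) = Mul(Mul(-100, Mul(Rational(8, 5), 8)), 26) = Mul(Mul(-100, Rational(64, 5)), 26) = Mul(-1280, 26) = -33280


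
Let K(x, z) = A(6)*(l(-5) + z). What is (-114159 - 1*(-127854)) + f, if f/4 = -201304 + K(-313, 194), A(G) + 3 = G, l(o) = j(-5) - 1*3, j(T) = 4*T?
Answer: -789469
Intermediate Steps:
l(o) = -23 (l(o) = 4*(-5) - 1*3 = -20 - 3 = -23)
A(G) = -3 + G
K(x, z) = -69 + 3*z (K(x, z) = (-3 + 6)*(-23 + z) = 3*(-23 + z) = -69 + 3*z)
f = -803164 (f = 4*(-201304 + (-69 + 3*194)) = 4*(-201304 + (-69 + 582)) = 4*(-201304 + 513) = 4*(-200791) = -803164)
(-114159 - 1*(-127854)) + f = (-114159 - 1*(-127854)) - 803164 = (-114159 + 127854) - 803164 = 13695 - 803164 = -789469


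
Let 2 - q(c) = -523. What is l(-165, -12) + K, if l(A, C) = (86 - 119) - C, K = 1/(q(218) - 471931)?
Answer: -9899527/471406 ≈ -21.000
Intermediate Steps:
q(c) = 525 (q(c) = 2 - 1*(-523) = 2 + 523 = 525)
K = -1/471406 (K = 1/(525 - 471931) = 1/(-471406) = -1/471406 ≈ -2.1213e-6)
l(A, C) = -33 - C
l(-165, -12) + K = (-33 - 1*(-12)) - 1/471406 = (-33 + 12) - 1/471406 = -21 - 1/471406 = -9899527/471406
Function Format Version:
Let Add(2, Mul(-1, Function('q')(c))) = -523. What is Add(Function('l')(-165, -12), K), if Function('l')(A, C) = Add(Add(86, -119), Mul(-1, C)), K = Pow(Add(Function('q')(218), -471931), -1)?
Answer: Rational(-9899527, 471406) ≈ -21.000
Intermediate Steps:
Function('q')(c) = 525 (Function('q')(c) = Add(2, Mul(-1, -523)) = Add(2, 523) = 525)
K = Rational(-1, 471406) (K = Pow(Add(525, -471931), -1) = Pow(-471406, -1) = Rational(-1, 471406) ≈ -2.1213e-6)
Function('l')(A, C) = Add(-33, Mul(-1, C))
Add(Function('l')(-165, -12), K) = Add(Add(-33, Mul(-1, -12)), Rational(-1, 471406)) = Add(Add(-33, 12), Rational(-1, 471406)) = Add(-21, Rational(-1, 471406)) = Rational(-9899527, 471406)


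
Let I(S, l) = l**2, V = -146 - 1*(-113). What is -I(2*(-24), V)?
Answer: -1089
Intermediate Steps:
V = -33 (V = -146 + 113 = -33)
-I(2*(-24), V) = -1*(-33)**2 = -1*1089 = -1089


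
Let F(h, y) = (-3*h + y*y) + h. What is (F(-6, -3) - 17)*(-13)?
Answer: -52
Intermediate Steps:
F(h, y) = y² - 2*h (F(h, y) = (-3*h + y²) + h = (y² - 3*h) + h = y² - 2*h)
(F(-6, -3) - 17)*(-13) = (((-3)² - 2*(-6)) - 17)*(-13) = ((9 + 12) - 17)*(-13) = (21 - 17)*(-13) = 4*(-13) = -52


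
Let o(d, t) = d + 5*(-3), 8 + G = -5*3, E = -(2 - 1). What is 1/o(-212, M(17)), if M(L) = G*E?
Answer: -1/227 ≈ -0.0044053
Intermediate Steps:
E = -1 (E = -1*1 = -1)
G = -23 (G = -8 - 5*3 = -8 - 15 = -23)
M(L) = 23 (M(L) = -23*(-1) = 23)
o(d, t) = -15 + d (o(d, t) = d - 15 = -15 + d)
1/o(-212, M(17)) = 1/(-15 - 212) = 1/(-227) = -1/227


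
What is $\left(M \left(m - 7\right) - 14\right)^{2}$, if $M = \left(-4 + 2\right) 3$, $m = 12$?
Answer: $1936$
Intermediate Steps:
$M = -6$ ($M = \left(-2\right) 3 = -6$)
$\left(M \left(m - 7\right) - 14\right)^{2} = \left(- 6 \left(12 - 7\right) - 14\right)^{2} = \left(\left(-6\right) 5 - 14\right)^{2} = \left(-30 - 14\right)^{2} = \left(-44\right)^{2} = 1936$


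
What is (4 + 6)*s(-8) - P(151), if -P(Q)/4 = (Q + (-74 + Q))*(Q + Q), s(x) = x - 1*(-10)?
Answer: 275444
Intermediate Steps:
s(x) = 10 + x (s(x) = x + 10 = 10 + x)
P(Q) = -8*Q*(-74 + 2*Q) (P(Q) = -4*(Q + (-74 + Q))*(Q + Q) = -4*(-74 + 2*Q)*2*Q = -8*Q*(-74 + 2*Q))
(4 + 6)*s(-8) - P(151) = (4 + 6)*(10 - 8) - 16*151*(37 - 1*151) = 10*2 - 16*151*(37 - 151) = 20 - 16*151*(-114) = 20 - 1*(-275424) = 20 + 275424 = 275444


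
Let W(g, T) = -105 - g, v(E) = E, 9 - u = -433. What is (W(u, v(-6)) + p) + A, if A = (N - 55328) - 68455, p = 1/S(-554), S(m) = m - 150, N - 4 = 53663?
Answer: -49746753/704 ≈ -70663.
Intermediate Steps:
u = 442 (u = 9 - 1*(-433) = 9 + 433 = 442)
N = 53667 (N = 4 + 53663 = 53667)
S(m) = -150 + m
p = -1/704 (p = 1/(-150 - 554) = 1/(-704) = -1/704 ≈ -0.0014205)
A = -70116 (A = (53667 - 55328) - 68455 = -1661 - 68455 = -70116)
(W(u, v(-6)) + p) + A = ((-105 - 1*442) - 1/704) - 70116 = ((-105 - 442) - 1/704) - 70116 = (-547 - 1/704) - 70116 = -385089/704 - 70116 = -49746753/704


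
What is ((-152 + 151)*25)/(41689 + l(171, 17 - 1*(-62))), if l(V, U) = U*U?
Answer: -5/9586 ≈ -0.00052159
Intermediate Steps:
l(V, U) = U**2
((-152 + 151)*25)/(41689 + l(171, 17 - 1*(-62))) = ((-152 + 151)*25)/(41689 + (17 - 1*(-62))**2) = (-1*25)/(41689 + (17 + 62)**2) = -25/(41689 + 79**2) = -25/(41689 + 6241) = -25/47930 = -25*1/47930 = -5/9586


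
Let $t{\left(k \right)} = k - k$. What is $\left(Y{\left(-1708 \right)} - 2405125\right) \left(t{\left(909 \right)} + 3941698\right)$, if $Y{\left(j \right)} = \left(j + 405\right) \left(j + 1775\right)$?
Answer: $-9824390579348$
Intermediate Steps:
$Y{\left(j \right)} = \left(405 + j\right) \left(1775 + j\right)$
$t{\left(k \right)} = 0$
$\left(Y{\left(-1708 \right)} - 2405125\right) \left(t{\left(909 \right)} + 3941698\right) = \left(\left(718875 + \left(-1708\right)^{2} + 2180 \left(-1708\right)\right) - 2405125\right) \left(0 + 3941698\right) = \left(\left(718875 + 2917264 - 3723440\right) - 2405125\right) 3941698 = \left(-87301 - 2405125\right) 3941698 = \left(-2492426\right) 3941698 = -9824390579348$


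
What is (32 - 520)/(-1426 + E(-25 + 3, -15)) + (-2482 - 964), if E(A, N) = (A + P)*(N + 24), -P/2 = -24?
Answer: -513393/149 ≈ -3445.6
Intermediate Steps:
P = 48 (P = -2*(-24) = 48)
E(A, N) = (24 + N)*(48 + A) (E(A, N) = (A + 48)*(N + 24) = (48 + A)*(24 + N) = (24 + N)*(48 + A))
(32 - 520)/(-1426 + E(-25 + 3, -15)) + (-2482 - 964) = (32 - 520)/(-1426 + (1152 + 24*(-25 + 3) + 48*(-15) + (-25 + 3)*(-15))) + (-2482 - 964) = -488/(-1426 + (1152 + 24*(-22) - 720 - 22*(-15))) - 3446 = -488/(-1426 + (1152 - 528 - 720 + 330)) - 3446 = -488/(-1426 + 234) - 3446 = -488/(-1192) - 3446 = -488*(-1/1192) - 3446 = 61/149 - 3446 = -513393/149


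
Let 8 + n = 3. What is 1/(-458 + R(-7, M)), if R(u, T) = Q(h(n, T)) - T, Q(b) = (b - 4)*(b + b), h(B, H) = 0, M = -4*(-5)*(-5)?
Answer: -1/358 ≈ -0.0027933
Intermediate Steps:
n = -5 (n = -8 + 3 = -5)
M = -100 (M = 20*(-5) = -100)
Q(b) = 2*b*(-4 + b) (Q(b) = (-4 + b)*(2*b) = 2*b*(-4 + b))
R(u, T) = -T (R(u, T) = 2*0*(-4 + 0) - T = 2*0*(-4) - T = 0 - T = -T)
1/(-458 + R(-7, M)) = 1/(-458 - 1*(-100)) = 1/(-458 + 100) = 1/(-358) = -1/358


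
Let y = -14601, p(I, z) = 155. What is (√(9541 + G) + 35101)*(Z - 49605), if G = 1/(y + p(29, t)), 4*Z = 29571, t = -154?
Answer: -5926768749/4 - 5572017*√1828357990/57784 ≈ -1.4858e+9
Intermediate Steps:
Z = 29571/4 (Z = (¼)*29571 = 29571/4 ≈ 7392.8)
G = -1/14446 (G = 1/(-14601 + 155) = 1/(-14446) = -1/14446 ≈ -6.9223e-5)
(√(9541 + G) + 35101)*(Z - 49605) = (√(9541 - 1/14446) + 35101)*(29571/4 - 49605) = (√(137829285/14446) + 35101)*(-168849/4) = (33*√1828357990/14446 + 35101)*(-168849/4) = (35101 + 33*√1828357990/14446)*(-168849/4) = -5926768749/4 - 5572017*√1828357990/57784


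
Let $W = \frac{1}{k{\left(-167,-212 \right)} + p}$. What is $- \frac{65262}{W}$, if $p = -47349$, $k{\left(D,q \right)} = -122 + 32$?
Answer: $3095964018$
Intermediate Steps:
$k{\left(D,q \right)} = -90$
$W = - \frac{1}{47439}$ ($W = \frac{1}{-90 - 47349} = \frac{1}{-47439} = - \frac{1}{47439} \approx -2.108 \cdot 10^{-5}$)
$- \frac{65262}{W} = - \frac{65262}{- \frac{1}{47439}} = \left(-65262\right) \left(-47439\right) = 3095964018$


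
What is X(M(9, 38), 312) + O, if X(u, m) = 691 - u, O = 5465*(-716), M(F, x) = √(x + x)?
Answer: -3912249 - 2*√19 ≈ -3.9123e+6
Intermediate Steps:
M(F, x) = √2*√x (M(F, x) = √(2*x) = √2*√x)
O = -3912940
X(M(9, 38), 312) + O = (691 - √2*√38) - 3912940 = (691 - 2*√19) - 3912940 = -3912249 - 2*√19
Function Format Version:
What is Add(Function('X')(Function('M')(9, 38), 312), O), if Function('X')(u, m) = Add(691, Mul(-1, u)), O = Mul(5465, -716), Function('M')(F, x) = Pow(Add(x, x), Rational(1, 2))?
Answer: Add(-3912249, Mul(-2, Pow(19, Rational(1, 2)))) ≈ -3.9123e+6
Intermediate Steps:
Function('M')(F, x) = Mul(Pow(2, Rational(1, 2)), Pow(x, Rational(1, 2))) (Function('M')(F, x) = Pow(Mul(2, x), Rational(1, 2)) = Mul(Pow(2, Rational(1, 2)), Pow(x, Rational(1, 2))))
O = -3912940
Add(Function('X')(Function('M')(9, 38), 312), O) = Add(Add(691, Mul(-1, Mul(Pow(2, Rational(1, 2)), Pow(38, Rational(1, 2))))), -3912940) = Add(Add(691, Mul(-1, Mul(2, Pow(19, Rational(1, 2))))), -3912940) = Add(Add(691, Mul(-2, Pow(19, Rational(1, 2)))), -3912940) = Add(-3912249, Mul(-2, Pow(19, Rational(1, 2))))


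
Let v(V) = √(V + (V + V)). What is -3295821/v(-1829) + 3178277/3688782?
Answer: 3178277/3688782 + 1098607*I*√5487/1829 ≈ 0.86161 + 44493.0*I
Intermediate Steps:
v(V) = √3*√V (v(V) = √(V + 2*V) = √(3*V) = √3*√V)
-3295821/v(-1829) + 3178277/3688782 = -3295821*(-I*√5487/5487) + 3178277/3688782 = -(-1098607)*I*√5487/1829 + 3178277/3688782 = 1098607*I*√5487/1829 + 3178277/3688782 = 3178277/3688782 + 1098607*I*√5487/1829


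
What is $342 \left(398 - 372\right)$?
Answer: $8892$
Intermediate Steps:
$342 \left(398 - 372\right) = 342 \cdot 26 = 8892$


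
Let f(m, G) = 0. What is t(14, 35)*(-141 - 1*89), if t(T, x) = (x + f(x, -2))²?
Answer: -281750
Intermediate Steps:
t(T, x) = x² (t(T, x) = (x + 0)² = x²)
t(14, 35)*(-141 - 1*89) = 35²*(-141 - 1*89) = 1225*(-141 - 89) = 1225*(-230) = -281750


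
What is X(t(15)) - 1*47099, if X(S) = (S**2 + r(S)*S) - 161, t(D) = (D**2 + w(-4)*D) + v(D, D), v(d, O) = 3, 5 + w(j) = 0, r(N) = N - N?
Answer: -23851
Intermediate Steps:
r(N) = 0
w(j) = -5 (w(j) = -5 + 0 = -5)
t(D) = 3 + D**2 - 5*D (t(D) = (D**2 - 5*D) + 3 = 3 + D**2 - 5*D)
X(S) = -161 + S**2 (X(S) = (S**2 + 0*S) - 161 = (S**2 + 0) - 161 = S**2 - 161 = -161 + S**2)
X(t(15)) - 1*47099 = (-161 + (3 + 15**2 - 5*15)**2) - 1*47099 = (-161 + (3 + 225 - 75)**2) - 47099 = (-161 + 153**2) - 47099 = (-161 + 23409) - 47099 = 23248 - 47099 = -23851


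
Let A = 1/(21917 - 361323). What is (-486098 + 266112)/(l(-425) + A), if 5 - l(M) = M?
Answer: -74664568316/145944579 ≈ -511.60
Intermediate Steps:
l(M) = 5 - M
A = -1/339406 (A = 1/(-339406) = -1/339406 ≈ -2.9463e-6)
(-486098 + 266112)/(l(-425) + A) = (-486098 + 266112)/((5 - 1*(-425)) - 1/339406) = -219986/((5 + 425) - 1/339406) = -219986/(430 - 1/339406) = -219986/145944579/339406 = -219986*339406/145944579 = -74664568316/145944579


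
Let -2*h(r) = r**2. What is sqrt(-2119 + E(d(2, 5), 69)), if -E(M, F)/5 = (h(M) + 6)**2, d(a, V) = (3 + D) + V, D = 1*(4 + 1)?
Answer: 23*I*sqrt(249)/2 ≈ 181.47*I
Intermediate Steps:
D = 5 (D = 1*5 = 5)
h(r) = -r**2/2
d(a, V) = 8 + V (d(a, V) = (3 + 5) + V = 8 + V)
E(M, F) = -5*(6 - M**2/2)**2 (E(M, F) = -5*(-M**2/2 + 6)**2 = -5*(6 - M**2/2)**2)
sqrt(-2119 + E(d(2, 5), 69)) = sqrt(-2119 - 5*(-12 + (8 + 5)**2)**2/4) = sqrt(-2119 - 5*(-12 + 13**2)**2/4) = sqrt(-2119 - 5*(-12 + 169)**2/4) = sqrt(-2119 - 5/4*157**2) = sqrt(-2119 - 5/4*24649) = sqrt(-2119 - 123245/4) = sqrt(-131721/4) = 23*I*sqrt(249)/2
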